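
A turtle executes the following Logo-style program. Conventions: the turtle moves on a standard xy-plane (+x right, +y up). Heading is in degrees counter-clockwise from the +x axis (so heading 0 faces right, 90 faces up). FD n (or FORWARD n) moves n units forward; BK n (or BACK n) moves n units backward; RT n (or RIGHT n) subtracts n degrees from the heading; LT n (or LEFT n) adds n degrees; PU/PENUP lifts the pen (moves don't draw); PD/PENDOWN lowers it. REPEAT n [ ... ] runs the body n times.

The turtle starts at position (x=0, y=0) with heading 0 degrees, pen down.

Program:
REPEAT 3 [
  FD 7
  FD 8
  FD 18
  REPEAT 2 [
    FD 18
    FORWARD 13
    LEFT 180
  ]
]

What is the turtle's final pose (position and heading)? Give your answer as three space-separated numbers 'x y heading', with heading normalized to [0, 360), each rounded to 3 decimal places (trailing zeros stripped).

Answer: 99 0 0

Derivation:
Executing turtle program step by step:
Start: pos=(0,0), heading=0, pen down
REPEAT 3 [
  -- iteration 1/3 --
  FD 7: (0,0) -> (7,0) [heading=0, draw]
  FD 8: (7,0) -> (15,0) [heading=0, draw]
  FD 18: (15,0) -> (33,0) [heading=0, draw]
  REPEAT 2 [
    -- iteration 1/2 --
    FD 18: (33,0) -> (51,0) [heading=0, draw]
    FD 13: (51,0) -> (64,0) [heading=0, draw]
    LT 180: heading 0 -> 180
    -- iteration 2/2 --
    FD 18: (64,0) -> (46,0) [heading=180, draw]
    FD 13: (46,0) -> (33,0) [heading=180, draw]
    LT 180: heading 180 -> 0
  ]
  -- iteration 2/3 --
  FD 7: (33,0) -> (40,0) [heading=0, draw]
  FD 8: (40,0) -> (48,0) [heading=0, draw]
  FD 18: (48,0) -> (66,0) [heading=0, draw]
  REPEAT 2 [
    -- iteration 1/2 --
    FD 18: (66,0) -> (84,0) [heading=0, draw]
    FD 13: (84,0) -> (97,0) [heading=0, draw]
    LT 180: heading 0 -> 180
    -- iteration 2/2 --
    FD 18: (97,0) -> (79,0) [heading=180, draw]
    FD 13: (79,0) -> (66,0) [heading=180, draw]
    LT 180: heading 180 -> 0
  ]
  -- iteration 3/3 --
  FD 7: (66,0) -> (73,0) [heading=0, draw]
  FD 8: (73,0) -> (81,0) [heading=0, draw]
  FD 18: (81,0) -> (99,0) [heading=0, draw]
  REPEAT 2 [
    -- iteration 1/2 --
    FD 18: (99,0) -> (117,0) [heading=0, draw]
    FD 13: (117,0) -> (130,0) [heading=0, draw]
    LT 180: heading 0 -> 180
    -- iteration 2/2 --
    FD 18: (130,0) -> (112,0) [heading=180, draw]
    FD 13: (112,0) -> (99,0) [heading=180, draw]
    LT 180: heading 180 -> 0
  ]
]
Final: pos=(99,0), heading=0, 21 segment(s) drawn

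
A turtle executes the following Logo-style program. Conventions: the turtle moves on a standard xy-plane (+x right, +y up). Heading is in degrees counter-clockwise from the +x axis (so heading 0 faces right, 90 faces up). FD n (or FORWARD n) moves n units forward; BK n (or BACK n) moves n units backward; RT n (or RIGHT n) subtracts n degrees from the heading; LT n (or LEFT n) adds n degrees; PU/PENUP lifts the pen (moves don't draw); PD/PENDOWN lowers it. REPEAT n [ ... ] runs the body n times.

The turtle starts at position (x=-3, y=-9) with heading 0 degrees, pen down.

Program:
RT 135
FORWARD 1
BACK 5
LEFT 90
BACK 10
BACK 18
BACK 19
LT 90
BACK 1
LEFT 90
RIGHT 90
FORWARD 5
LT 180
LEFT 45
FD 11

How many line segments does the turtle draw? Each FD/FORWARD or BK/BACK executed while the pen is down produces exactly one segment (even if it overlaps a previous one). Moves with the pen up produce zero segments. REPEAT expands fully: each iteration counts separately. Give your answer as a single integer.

Answer: 8

Derivation:
Executing turtle program step by step:
Start: pos=(-3,-9), heading=0, pen down
RT 135: heading 0 -> 225
FD 1: (-3,-9) -> (-3.707,-9.707) [heading=225, draw]
BK 5: (-3.707,-9.707) -> (-0.172,-6.172) [heading=225, draw]
LT 90: heading 225 -> 315
BK 10: (-0.172,-6.172) -> (-7.243,0.899) [heading=315, draw]
BK 18: (-7.243,0.899) -> (-19.971,13.627) [heading=315, draw]
BK 19: (-19.971,13.627) -> (-33.406,27.062) [heading=315, draw]
LT 90: heading 315 -> 45
BK 1: (-33.406,27.062) -> (-34.113,26.355) [heading=45, draw]
LT 90: heading 45 -> 135
RT 90: heading 135 -> 45
FD 5: (-34.113,26.355) -> (-30.577,29.891) [heading=45, draw]
LT 180: heading 45 -> 225
LT 45: heading 225 -> 270
FD 11: (-30.577,29.891) -> (-30.577,18.891) [heading=270, draw]
Final: pos=(-30.577,18.891), heading=270, 8 segment(s) drawn
Segments drawn: 8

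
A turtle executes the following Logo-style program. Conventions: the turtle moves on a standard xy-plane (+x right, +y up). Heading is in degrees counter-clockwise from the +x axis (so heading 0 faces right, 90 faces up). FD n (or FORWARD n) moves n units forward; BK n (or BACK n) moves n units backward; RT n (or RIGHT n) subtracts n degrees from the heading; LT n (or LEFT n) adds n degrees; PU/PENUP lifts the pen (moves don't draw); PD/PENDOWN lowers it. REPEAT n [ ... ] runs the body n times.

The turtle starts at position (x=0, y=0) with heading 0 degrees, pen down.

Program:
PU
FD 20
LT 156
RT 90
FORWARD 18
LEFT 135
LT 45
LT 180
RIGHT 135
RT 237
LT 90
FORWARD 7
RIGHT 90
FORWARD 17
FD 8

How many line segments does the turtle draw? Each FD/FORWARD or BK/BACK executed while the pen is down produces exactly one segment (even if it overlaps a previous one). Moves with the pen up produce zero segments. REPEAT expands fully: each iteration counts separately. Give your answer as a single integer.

Answer: 0

Derivation:
Executing turtle program step by step:
Start: pos=(0,0), heading=0, pen down
PU: pen up
FD 20: (0,0) -> (20,0) [heading=0, move]
LT 156: heading 0 -> 156
RT 90: heading 156 -> 66
FD 18: (20,0) -> (27.321,16.444) [heading=66, move]
LT 135: heading 66 -> 201
LT 45: heading 201 -> 246
LT 180: heading 246 -> 66
RT 135: heading 66 -> 291
RT 237: heading 291 -> 54
LT 90: heading 54 -> 144
FD 7: (27.321,16.444) -> (21.658,20.558) [heading=144, move]
RT 90: heading 144 -> 54
FD 17: (21.658,20.558) -> (31.65,34.312) [heading=54, move]
FD 8: (31.65,34.312) -> (36.353,40.784) [heading=54, move]
Final: pos=(36.353,40.784), heading=54, 0 segment(s) drawn
Segments drawn: 0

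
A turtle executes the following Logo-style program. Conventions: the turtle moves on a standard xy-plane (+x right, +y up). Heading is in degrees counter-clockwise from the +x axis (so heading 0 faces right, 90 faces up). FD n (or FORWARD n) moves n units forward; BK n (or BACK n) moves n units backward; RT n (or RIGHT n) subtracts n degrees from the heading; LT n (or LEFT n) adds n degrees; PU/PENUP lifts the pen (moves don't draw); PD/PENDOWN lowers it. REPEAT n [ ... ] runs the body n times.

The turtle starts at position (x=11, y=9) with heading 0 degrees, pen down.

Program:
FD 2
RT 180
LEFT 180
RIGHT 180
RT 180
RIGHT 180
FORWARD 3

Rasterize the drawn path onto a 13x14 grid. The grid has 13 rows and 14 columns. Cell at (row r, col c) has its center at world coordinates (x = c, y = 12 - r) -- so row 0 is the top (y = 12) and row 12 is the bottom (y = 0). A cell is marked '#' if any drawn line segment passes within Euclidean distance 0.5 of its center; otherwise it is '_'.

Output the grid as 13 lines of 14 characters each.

Answer: ______________
______________
______________
__________####
______________
______________
______________
______________
______________
______________
______________
______________
______________

Derivation:
Segment 0: (11,9) -> (13,9)
Segment 1: (13,9) -> (10,9)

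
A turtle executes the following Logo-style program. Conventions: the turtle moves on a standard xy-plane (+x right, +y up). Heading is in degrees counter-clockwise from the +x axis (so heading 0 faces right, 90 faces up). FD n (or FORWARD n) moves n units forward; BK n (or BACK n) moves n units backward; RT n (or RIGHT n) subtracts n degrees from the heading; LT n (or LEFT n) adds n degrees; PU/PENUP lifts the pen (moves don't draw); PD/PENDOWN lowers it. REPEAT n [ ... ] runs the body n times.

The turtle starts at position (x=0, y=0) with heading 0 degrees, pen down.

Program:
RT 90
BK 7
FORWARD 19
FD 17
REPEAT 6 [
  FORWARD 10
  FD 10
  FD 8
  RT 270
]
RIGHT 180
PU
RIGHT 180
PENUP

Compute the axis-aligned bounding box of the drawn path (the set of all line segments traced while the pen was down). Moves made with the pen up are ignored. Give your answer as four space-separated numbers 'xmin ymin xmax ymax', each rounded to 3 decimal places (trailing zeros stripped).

Executing turtle program step by step:
Start: pos=(0,0), heading=0, pen down
RT 90: heading 0 -> 270
BK 7: (0,0) -> (0,7) [heading=270, draw]
FD 19: (0,7) -> (0,-12) [heading=270, draw]
FD 17: (0,-12) -> (0,-29) [heading=270, draw]
REPEAT 6 [
  -- iteration 1/6 --
  FD 10: (0,-29) -> (0,-39) [heading=270, draw]
  FD 10: (0,-39) -> (0,-49) [heading=270, draw]
  FD 8: (0,-49) -> (0,-57) [heading=270, draw]
  RT 270: heading 270 -> 0
  -- iteration 2/6 --
  FD 10: (0,-57) -> (10,-57) [heading=0, draw]
  FD 10: (10,-57) -> (20,-57) [heading=0, draw]
  FD 8: (20,-57) -> (28,-57) [heading=0, draw]
  RT 270: heading 0 -> 90
  -- iteration 3/6 --
  FD 10: (28,-57) -> (28,-47) [heading=90, draw]
  FD 10: (28,-47) -> (28,-37) [heading=90, draw]
  FD 8: (28,-37) -> (28,-29) [heading=90, draw]
  RT 270: heading 90 -> 180
  -- iteration 4/6 --
  FD 10: (28,-29) -> (18,-29) [heading=180, draw]
  FD 10: (18,-29) -> (8,-29) [heading=180, draw]
  FD 8: (8,-29) -> (0,-29) [heading=180, draw]
  RT 270: heading 180 -> 270
  -- iteration 5/6 --
  FD 10: (0,-29) -> (0,-39) [heading=270, draw]
  FD 10: (0,-39) -> (0,-49) [heading=270, draw]
  FD 8: (0,-49) -> (0,-57) [heading=270, draw]
  RT 270: heading 270 -> 0
  -- iteration 6/6 --
  FD 10: (0,-57) -> (10,-57) [heading=0, draw]
  FD 10: (10,-57) -> (20,-57) [heading=0, draw]
  FD 8: (20,-57) -> (28,-57) [heading=0, draw]
  RT 270: heading 0 -> 90
]
RT 180: heading 90 -> 270
PU: pen up
RT 180: heading 270 -> 90
PU: pen up
Final: pos=(28,-57), heading=90, 21 segment(s) drawn

Segment endpoints: x in {0, 0, 0, 0, 0, 0, 0, 0, 0, 0, 0, 8, 10, 10, 18, 20, 20, 28, 28, 28, 28, 28}, y in {-57, -57, -57, -57, -49, -49, -47, -39, -39, -37, -29, -29, -29, -29, -12, 0, 7}
xmin=0, ymin=-57, xmax=28, ymax=7

Answer: 0 -57 28 7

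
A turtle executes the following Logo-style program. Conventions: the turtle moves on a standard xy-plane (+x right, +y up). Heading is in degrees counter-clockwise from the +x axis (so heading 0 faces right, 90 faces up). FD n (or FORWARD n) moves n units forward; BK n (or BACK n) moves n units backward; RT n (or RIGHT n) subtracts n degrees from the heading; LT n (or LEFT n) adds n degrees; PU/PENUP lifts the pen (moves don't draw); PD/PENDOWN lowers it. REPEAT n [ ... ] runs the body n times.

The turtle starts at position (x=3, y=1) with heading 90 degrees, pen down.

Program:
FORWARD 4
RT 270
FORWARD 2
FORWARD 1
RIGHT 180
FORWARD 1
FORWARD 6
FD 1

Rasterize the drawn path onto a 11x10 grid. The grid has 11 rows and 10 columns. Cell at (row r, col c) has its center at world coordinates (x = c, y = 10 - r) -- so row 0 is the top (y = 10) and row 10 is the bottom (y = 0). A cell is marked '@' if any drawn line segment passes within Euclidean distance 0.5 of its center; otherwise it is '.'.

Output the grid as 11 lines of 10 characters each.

Answer: ..........
..........
..........
..........
..........
@@@@@@@@@.
...@......
...@......
...@......
...@......
..........

Derivation:
Segment 0: (3,1) -> (3,5)
Segment 1: (3,5) -> (1,5)
Segment 2: (1,5) -> (0,5)
Segment 3: (0,5) -> (1,5)
Segment 4: (1,5) -> (7,5)
Segment 5: (7,5) -> (8,5)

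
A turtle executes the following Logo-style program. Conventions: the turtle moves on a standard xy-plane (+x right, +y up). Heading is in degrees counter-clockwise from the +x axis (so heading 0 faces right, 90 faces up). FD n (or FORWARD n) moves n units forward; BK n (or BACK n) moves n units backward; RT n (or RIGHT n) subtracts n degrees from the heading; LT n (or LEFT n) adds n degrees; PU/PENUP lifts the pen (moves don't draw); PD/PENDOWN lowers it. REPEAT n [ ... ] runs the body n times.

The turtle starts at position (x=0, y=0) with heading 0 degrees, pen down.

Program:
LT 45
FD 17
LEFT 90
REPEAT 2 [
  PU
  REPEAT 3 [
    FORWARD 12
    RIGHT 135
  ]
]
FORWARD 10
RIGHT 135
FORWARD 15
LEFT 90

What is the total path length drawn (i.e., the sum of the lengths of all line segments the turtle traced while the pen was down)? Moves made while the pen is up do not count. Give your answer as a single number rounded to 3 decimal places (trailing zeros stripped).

Executing turtle program step by step:
Start: pos=(0,0), heading=0, pen down
LT 45: heading 0 -> 45
FD 17: (0,0) -> (12.021,12.021) [heading=45, draw]
LT 90: heading 45 -> 135
REPEAT 2 [
  -- iteration 1/2 --
  PU: pen up
  REPEAT 3 [
    -- iteration 1/3 --
    FD 12: (12.021,12.021) -> (3.536,20.506) [heading=135, move]
    RT 135: heading 135 -> 0
    -- iteration 2/3 --
    FD 12: (3.536,20.506) -> (15.536,20.506) [heading=0, move]
    RT 135: heading 0 -> 225
    -- iteration 3/3 --
    FD 12: (15.536,20.506) -> (7.05,12.021) [heading=225, move]
    RT 135: heading 225 -> 90
  ]
  -- iteration 2/2 --
  PU: pen up
  REPEAT 3 [
    -- iteration 1/3 --
    FD 12: (7.05,12.021) -> (7.05,24.021) [heading=90, move]
    RT 135: heading 90 -> 315
    -- iteration 2/3 --
    FD 12: (7.05,24.021) -> (15.536,15.536) [heading=315, move]
    RT 135: heading 315 -> 180
    -- iteration 3/3 --
    FD 12: (15.536,15.536) -> (3.536,15.536) [heading=180, move]
    RT 135: heading 180 -> 45
  ]
]
FD 10: (3.536,15.536) -> (10.607,22.607) [heading=45, move]
RT 135: heading 45 -> 270
FD 15: (10.607,22.607) -> (10.607,7.607) [heading=270, move]
LT 90: heading 270 -> 0
Final: pos=(10.607,7.607), heading=0, 1 segment(s) drawn

Segment lengths:
  seg 1: (0,0) -> (12.021,12.021), length = 17
Total = 17

Answer: 17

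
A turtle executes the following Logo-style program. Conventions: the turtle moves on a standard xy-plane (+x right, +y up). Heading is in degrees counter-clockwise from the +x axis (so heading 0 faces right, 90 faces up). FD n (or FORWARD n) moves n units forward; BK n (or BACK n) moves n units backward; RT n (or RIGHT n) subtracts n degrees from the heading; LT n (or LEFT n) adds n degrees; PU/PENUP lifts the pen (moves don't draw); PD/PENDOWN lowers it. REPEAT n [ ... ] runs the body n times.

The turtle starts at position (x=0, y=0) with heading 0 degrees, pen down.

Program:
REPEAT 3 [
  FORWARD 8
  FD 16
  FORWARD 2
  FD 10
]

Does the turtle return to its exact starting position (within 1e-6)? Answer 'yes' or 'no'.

Executing turtle program step by step:
Start: pos=(0,0), heading=0, pen down
REPEAT 3 [
  -- iteration 1/3 --
  FD 8: (0,0) -> (8,0) [heading=0, draw]
  FD 16: (8,0) -> (24,0) [heading=0, draw]
  FD 2: (24,0) -> (26,0) [heading=0, draw]
  FD 10: (26,0) -> (36,0) [heading=0, draw]
  -- iteration 2/3 --
  FD 8: (36,0) -> (44,0) [heading=0, draw]
  FD 16: (44,0) -> (60,0) [heading=0, draw]
  FD 2: (60,0) -> (62,0) [heading=0, draw]
  FD 10: (62,0) -> (72,0) [heading=0, draw]
  -- iteration 3/3 --
  FD 8: (72,0) -> (80,0) [heading=0, draw]
  FD 16: (80,0) -> (96,0) [heading=0, draw]
  FD 2: (96,0) -> (98,0) [heading=0, draw]
  FD 10: (98,0) -> (108,0) [heading=0, draw]
]
Final: pos=(108,0), heading=0, 12 segment(s) drawn

Start position: (0, 0)
Final position: (108, 0)
Distance = 108; >= 1e-6 -> NOT closed

Answer: no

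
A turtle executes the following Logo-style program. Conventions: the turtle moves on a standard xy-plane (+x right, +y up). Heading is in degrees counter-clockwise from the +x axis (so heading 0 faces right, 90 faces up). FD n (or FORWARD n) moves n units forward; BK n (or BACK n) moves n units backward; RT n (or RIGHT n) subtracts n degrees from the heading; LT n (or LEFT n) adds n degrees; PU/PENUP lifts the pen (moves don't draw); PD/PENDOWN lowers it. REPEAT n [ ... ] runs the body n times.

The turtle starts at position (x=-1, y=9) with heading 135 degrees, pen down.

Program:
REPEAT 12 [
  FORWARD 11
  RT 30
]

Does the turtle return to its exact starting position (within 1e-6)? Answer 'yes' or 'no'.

Executing turtle program step by step:
Start: pos=(-1,9), heading=135, pen down
REPEAT 12 [
  -- iteration 1/12 --
  FD 11: (-1,9) -> (-8.778,16.778) [heading=135, draw]
  RT 30: heading 135 -> 105
  -- iteration 2/12 --
  FD 11: (-8.778,16.778) -> (-11.625,27.403) [heading=105, draw]
  RT 30: heading 105 -> 75
  -- iteration 3/12 --
  FD 11: (-11.625,27.403) -> (-8.778,38.029) [heading=75, draw]
  RT 30: heading 75 -> 45
  -- iteration 4/12 --
  FD 11: (-8.778,38.029) -> (-1,45.807) [heading=45, draw]
  RT 30: heading 45 -> 15
  -- iteration 5/12 --
  FD 11: (-1,45.807) -> (9.625,48.654) [heading=15, draw]
  RT 30: heading 15 -> 345
  -- iteration 6/12 --
  FD 11: (9.625,48.654) -> (20.25,45.807) [heading=345, draw]
  RT 30: heading 345 -> 315
  -- iteration 7/12 --
  FD 11: (20.25,45.807) -> (28.029,38.029) [heading=315, draw]
  RT 30: heading 315 -> 285
  -- iteration 8/12 --
  FD 11: (28.029,38.029) -> (30.876,27.403) [heading=285, draw]
  RT 30: heading 285 -> 255
  -- iteration 9/12 --
  FD 11: (30.876,27.403) -> (28.029,16.778) [heading=255, draw]
  RT 30: heading 255 -> 225
  -- iteration 10/12 --
  FD 11: (28.029,16.778) -> (20.25,9) [heading=225, draw]
  RT 30: heading 225 -> 195
  -- iteration 11/12 --
  FD 11: (20.25,9) -> (9.625,6.153) [heading=195, draw]
  RT 30: heading 195 -> 165
  -- iteration 12/12 --
  FD 11: (9.625,6.153) -> (-1,9) [heading=165, draw]
  RT 30: heading 165 -> 135
]
Final: pos=(-1,9), heading=135, 12 segment(s) drawn

Start position: (-1, 9)
Final position: (-1, 9)
Distance = 0; < 1e-6 -> CLOSED

Answer: yes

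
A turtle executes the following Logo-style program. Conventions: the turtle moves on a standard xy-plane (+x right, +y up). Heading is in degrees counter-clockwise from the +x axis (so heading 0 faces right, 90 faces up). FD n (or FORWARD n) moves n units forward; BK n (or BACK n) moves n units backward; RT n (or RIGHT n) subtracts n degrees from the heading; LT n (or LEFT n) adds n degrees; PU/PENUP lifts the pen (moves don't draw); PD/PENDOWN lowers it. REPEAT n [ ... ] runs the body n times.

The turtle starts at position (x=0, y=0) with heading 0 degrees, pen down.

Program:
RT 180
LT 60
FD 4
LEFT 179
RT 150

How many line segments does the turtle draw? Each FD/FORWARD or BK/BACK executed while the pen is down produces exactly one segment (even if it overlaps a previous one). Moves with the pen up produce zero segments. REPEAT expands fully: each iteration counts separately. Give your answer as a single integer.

Answer: 1

Derivation:
Executing turtle program step by step:
Start: pos=(0,0), heading=0, pen down
RT 180: heading 0 -> 180
LT 60: heading 180 -> 240
FD 4: (0,0) -> (-2,-3.464) [heading=240, draw]
LT 179: heading 240 -> 59
RT 150: heading 59 -> 269
Final: pos=(-2,-3.464), heading=269, 1 segment(s) drawn
Segments drawn: 1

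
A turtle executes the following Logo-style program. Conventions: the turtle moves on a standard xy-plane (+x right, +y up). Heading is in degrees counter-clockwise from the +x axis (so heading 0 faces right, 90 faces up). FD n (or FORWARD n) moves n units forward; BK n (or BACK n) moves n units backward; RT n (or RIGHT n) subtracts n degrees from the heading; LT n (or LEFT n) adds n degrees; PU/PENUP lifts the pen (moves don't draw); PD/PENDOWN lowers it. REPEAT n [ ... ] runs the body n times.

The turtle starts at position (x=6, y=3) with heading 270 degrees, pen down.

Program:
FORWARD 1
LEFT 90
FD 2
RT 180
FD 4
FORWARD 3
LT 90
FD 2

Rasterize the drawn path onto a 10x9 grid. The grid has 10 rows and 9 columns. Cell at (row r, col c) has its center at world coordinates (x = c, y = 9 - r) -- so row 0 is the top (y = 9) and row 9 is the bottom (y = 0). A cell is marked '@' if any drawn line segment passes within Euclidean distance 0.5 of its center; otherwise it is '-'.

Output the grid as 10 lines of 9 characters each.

Answer: ---------
---------
---------
---------
---------
---------
------@--
-@@@@@@@@
-@-------
-@-------

Derivation:
Segment 0: (6,3) -> (6,2)
Segment 1: (6,2) -> (8,2)
Segment 2: (8,2) -> (4,2)
Segment 3: (4,2) -> (1,2)
Segment 4: (1,2) -> (1,0)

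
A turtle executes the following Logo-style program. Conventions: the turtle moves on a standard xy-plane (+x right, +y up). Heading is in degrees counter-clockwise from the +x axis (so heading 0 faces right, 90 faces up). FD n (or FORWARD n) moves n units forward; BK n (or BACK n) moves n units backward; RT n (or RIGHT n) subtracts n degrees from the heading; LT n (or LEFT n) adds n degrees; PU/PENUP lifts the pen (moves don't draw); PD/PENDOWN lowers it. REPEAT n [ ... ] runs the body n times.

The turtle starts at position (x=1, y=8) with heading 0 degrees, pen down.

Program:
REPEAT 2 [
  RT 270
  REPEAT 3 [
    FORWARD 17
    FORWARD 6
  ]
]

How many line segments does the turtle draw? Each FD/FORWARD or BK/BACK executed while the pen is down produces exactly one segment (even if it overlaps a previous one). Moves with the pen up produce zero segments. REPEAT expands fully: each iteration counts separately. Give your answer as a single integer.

Answer: 12

Derivation:
Executing turtle program step by step:
Start: pos=(1,8), heading=0, pen down
REPEAT 2 [
  -- iteration 1/2 --
  RT 270: heading 0 -> 90
  REPEAT 3 [
    -- iteration 1/3 --
    FD 17: (1,8) -> (1,25) [heading=90, draw]
    FD 6: (1,25) -> (1,31) [heading=90, draw]
    -- iteration 2/3 --
    FD 17: (1,31) -> (1,48) [heading=90, draw]
    FD 6: (1,48) -> (1,54) [heading=90, draw]
    -- iteration 3/3 --
    FD 17: (1,54) -> (1,71) [heading=90, draw]
    FD 6: (1,71) -> (1,77) [heading=90, draw]
  ]
  -- iteration 2/2 --
  RT 270: heading 90 -> 180
  REPEAT 3 [
    -- iteration 1/3 --
    FD 17: (1,77) -> (-16,77) [heading=180, draw]
    FD 6: (-16,77) -> (-22,77) [heading=180, draw]
    -- iteration 2/3 --
    FD 17: (-22,77) -> (-39,77) [heading=180, draw]
    FD 6: (-39,77) -> (-45,77) [heading=180, draw]
    -- iteration 3/3 --
    FD 17: (-45,77) -> (-62,77) [heading=180, draw]
    FD 6: (-62,77) -> (-68,77) [heading=180, draw]
  ]
]
Final: pos=(-68,77), heading=180, 12 segment(s) drawn
Segments drawn: 12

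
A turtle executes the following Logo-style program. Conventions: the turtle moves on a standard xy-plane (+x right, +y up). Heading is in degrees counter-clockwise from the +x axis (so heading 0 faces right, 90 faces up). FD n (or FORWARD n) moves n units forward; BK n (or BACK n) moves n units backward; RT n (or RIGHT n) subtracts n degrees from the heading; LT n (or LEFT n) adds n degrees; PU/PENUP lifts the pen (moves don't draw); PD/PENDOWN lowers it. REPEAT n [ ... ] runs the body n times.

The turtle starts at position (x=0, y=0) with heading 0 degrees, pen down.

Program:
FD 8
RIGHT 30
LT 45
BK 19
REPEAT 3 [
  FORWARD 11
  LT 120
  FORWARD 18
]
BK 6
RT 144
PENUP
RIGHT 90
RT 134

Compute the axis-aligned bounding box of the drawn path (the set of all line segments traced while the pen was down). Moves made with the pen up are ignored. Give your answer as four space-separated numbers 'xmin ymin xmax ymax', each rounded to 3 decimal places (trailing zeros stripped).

Executing turtle program step by step:
Start: pos=(0,0), heading=0, pen down
FD 8: (0,0) -> (8,0) [heading=0, draw]
RT 30: heading 0 -> 330
LT 45: heading 330 -> 15
BK 19: (8,0) -> (-10.353,-4.918) [heading=15, draw]
REPEAT 3 [
  -- iteration 1/3 --
  FD 11: (-10.353,-4.918) -> (0.273,-2.071) [heading=15, draw]
  LT 120: heading 15 -> 135
  FD 18: (0.273,-2.071) -> (-12.455,10.657) [heading=135, draw]
  -- iteration 2/3 --
  FD 11: (-12.455,10.657) -> (-20.234,18.436) [heading=135, draw]
  LT 120: heading 135 -> 255
  FD 18: (-20.234,18.436) -> (-24.892,1.049) [heading=255, draw]
  -- iteration 3/3 --
  FD 11: (-24.892,1.049) -> (-27.739,-9.576) [heading=255, draw]
  LT 120: heading 255 -> 15
  FD 18: (-27.739,-9.576) -> (-10.353,-4.918) [heading=15, draw]
]
BK 6: (-10.353,-4.918) -> (-16.148,-6.47) [heading=15, draw]
RT 144: heading 15 -> 231
PU: pen up
RT 90: heading 231 -> 141
RT 134: heading 141 -> 7
Final: pos=(-16.148,-6.47), heading=7, 9 segment(s) drawn

Segment endpoints: x in {-27.739, -24.892, -20.234, -16.148, -12.455, -10.353, -10.353, 0, 0.273, 8}, y in {-9.576, -6.47, -4.918, -4.918, -2.071, 0, 1.049, 10.657, 18.436}
xmin=-27.739, ymin=-9.576, xmax=8, ymax=18.436

Answer: -27.739 -9.576 8 18.436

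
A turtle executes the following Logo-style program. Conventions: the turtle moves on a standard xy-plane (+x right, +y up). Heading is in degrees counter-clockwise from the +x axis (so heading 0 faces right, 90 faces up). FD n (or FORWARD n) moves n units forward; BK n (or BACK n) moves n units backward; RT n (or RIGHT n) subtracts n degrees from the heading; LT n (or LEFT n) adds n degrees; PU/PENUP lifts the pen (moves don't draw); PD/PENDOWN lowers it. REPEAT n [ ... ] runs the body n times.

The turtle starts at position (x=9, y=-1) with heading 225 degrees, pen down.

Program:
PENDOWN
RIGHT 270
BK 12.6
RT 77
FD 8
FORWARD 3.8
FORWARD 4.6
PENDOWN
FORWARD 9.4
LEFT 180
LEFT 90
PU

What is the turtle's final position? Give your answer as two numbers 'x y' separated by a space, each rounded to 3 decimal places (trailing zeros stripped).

Executing turtle program step by step:
Start: pos=(9,-1), heading=225, pen down
PD: pen down
RT 270: heading 225 -> 315
BK 12.6: (9,-1) -> (0.09,7.91) [heading=315, draw]
RT 77: heading 315 -> 238
FD 8: (0.09,7.91) -> (-4.149,1.125) [heading=238, draw]
FD 3.8: (-4.149,1.125) -> (-6.163,-2.097) [heading=238, draw]
FD 4.6: (-6.163,-2.097) -> (-8.6,-5.998) [heading=238, draw]
PD: pen down
FD 9.4: (-8.6,-5.998) -> (-13.581,-13.97) [heading=238, draw]
LT 180: heading 238 -> 58
LT 90: heading 58 -> 148
PU: pen up
Final: pos=(-13.581,-13.97), heading=148, 5 segment(s) drawn

Answer: -13.581 -13.97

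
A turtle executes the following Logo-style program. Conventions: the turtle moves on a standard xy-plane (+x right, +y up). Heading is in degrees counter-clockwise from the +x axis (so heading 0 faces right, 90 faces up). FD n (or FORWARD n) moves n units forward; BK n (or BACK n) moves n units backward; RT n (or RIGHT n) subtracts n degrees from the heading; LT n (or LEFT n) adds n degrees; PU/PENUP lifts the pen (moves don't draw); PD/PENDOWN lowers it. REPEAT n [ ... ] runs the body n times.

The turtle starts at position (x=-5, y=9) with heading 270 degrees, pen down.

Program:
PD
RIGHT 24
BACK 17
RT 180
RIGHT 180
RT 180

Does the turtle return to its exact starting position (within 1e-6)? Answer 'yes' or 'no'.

Executing turtle program step by step:
Start: pos=(-5,9), heading=270, pen down
PD: pen down
RT 24: heading 270 -> 246
BK 17: (-5,9) -> (1.915,24.53) [heading=246, draw]
RT 180: heading 246 -> 66
RT 180: heading 66 -> 246
RT 180: heading 246 -> 66
Final: pos=(1.915,24.53), heading=66, 1 segment(s) drawn

Start position: (-5, 9)
Final position: (1.915, 24.53)
Distance = 17; >= 1e-6 -> NOT closed

Answer: no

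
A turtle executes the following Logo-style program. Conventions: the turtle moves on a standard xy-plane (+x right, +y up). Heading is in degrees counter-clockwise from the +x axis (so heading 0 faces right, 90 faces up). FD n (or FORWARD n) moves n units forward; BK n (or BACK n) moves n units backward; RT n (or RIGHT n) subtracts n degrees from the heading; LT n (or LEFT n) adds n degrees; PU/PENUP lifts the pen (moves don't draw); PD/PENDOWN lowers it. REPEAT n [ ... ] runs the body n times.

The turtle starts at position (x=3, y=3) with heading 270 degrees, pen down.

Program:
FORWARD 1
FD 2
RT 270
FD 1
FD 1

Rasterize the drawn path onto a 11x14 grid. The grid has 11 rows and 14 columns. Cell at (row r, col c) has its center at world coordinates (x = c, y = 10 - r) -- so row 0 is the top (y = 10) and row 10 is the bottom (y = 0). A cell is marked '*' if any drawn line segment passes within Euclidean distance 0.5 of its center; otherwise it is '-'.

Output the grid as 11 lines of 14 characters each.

Segment 0: (3,3) -> (3,2)
Segment 1: (3,2) -> (3,0)
Segment 2: (3,0) -> (4,0)
Segment 3: (4,0) -> (5,0)

Answer: --------------
--------------
--------------
--------------
--------------
--------------
--------------
---*----------
---*----------
---*----------
---***--------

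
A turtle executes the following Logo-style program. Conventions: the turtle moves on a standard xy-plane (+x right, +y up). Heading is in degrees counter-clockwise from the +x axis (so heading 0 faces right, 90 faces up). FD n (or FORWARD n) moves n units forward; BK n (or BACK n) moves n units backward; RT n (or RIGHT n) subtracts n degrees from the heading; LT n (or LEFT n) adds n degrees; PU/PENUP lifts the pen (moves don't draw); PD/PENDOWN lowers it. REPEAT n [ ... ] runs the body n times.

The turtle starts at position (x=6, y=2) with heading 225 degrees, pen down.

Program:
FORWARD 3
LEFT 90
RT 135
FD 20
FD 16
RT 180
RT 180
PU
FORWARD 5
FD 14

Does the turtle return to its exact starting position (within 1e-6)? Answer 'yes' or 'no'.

Executing turtle program step by step:
Start: pos=(6,2), heading=225, pen down
FD 3: (6,2) -> (3.879,-0.121) [heading=225, draw]
LT 90: heading 225 -> 315
RT 135: heading 315 -> 180
FD 20: (3.879,-0.121) -> (-16.121,-0.121) [heading=180, draw]
FD 16: (-16.121,-0.121) -> (-32.121,-0.121) [heading=180, draw]
RT 180: heading 180 -> 0
RT 180: heading 0 -> 180
PU: pen up
FD 5: (-32.121,-0.121) -> (-37.121,-0.121) [heading=180, move]
FD 14: (-37.121,-0.121) -> (-51.121,-0.121) [heading=180, move]
Final: pos=(-51.121,-0.121), heading=180, 3 segment(s) drawn

Start position: (6, 2)
Final position: (-51.121, -0.121)
Distance = 57.161; >= 1e-6 -> NOT closed

Answer: no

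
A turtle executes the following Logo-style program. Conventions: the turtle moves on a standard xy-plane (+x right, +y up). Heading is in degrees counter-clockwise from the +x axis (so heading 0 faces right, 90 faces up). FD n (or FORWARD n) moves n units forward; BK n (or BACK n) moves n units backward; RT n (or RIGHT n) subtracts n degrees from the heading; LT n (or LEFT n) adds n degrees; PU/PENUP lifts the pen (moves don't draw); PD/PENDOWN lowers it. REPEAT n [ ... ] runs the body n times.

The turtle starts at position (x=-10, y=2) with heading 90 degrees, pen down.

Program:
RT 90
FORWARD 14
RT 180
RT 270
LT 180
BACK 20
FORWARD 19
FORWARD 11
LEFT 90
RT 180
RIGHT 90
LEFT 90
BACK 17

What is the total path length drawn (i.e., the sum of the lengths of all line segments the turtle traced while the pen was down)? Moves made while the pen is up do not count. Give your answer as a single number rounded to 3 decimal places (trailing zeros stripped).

Answer: 81

Derivation:
Executing turtle program step by step:
Start: pos=(-10,2), heading=90, pen down
RT 90: heading 90 -> 0
FD 14: (-10,2) -> (4,2) [heading=0, draw]
RT 180: heading 0 -> 180
RT 270: heading 180 -> 270
LT 180: heading 270 -> 90
BK 20: (4,2) -> (4,-18) [heading=90, draw]
FD 19: (4,-18) -> (4,1) [heading=90, draw]
FD 11: (4,1) -> (4,12) [heading=90, draw]
LT 90: heading 90 -> 180
RT 180: heading 180 -> 0
RT 90: heading 0 -> 270
LT 90: heading 270 -> 0
BK 17: (4,12) -> (-13,12) [heading=0, draw]
Final: pos=(-13,12), heading=0, 5 segment(s) drawn

Segment lengths:
  seg 1: (-10,2) -> (4,2), length = 14
  seg 2: (4,2) -> (4,-18), length = 20
  seg 3: (4,-18) -> (4,1), length = 19
  seg 4: (4,1) -> (4,12), length = 11
  seg 5: (4,12) -> (-13,12), length = 17
Total = 81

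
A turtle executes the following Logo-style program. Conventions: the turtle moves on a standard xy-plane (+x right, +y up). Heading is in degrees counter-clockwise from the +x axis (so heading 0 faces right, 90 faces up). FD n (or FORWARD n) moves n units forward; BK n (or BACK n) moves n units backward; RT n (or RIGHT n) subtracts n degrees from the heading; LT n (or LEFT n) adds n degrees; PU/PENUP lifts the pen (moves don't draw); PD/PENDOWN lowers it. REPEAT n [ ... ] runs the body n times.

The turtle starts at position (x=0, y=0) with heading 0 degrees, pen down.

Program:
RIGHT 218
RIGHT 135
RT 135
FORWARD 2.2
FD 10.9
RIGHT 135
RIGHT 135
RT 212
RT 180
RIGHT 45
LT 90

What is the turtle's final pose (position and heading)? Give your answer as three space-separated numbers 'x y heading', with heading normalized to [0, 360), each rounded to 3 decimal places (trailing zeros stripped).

Answer: -8.065 -10.323 335

Derivation:
Executing turtle program step by step:
Start: pos=(0,0), heading=0, pen down
RT 218: heading 0 -> 142
RT 135: heading 142 -> 7
RT 135: heading 7 -> 232
FD 2.2: (0,0) -> (-1.354,-1.734) [heading=232, draw]
FD 10.9: (-1.354,-1.734) -> (-8.065,-10.323) [heading=232, draw]
RT 135: heading 232 -> 97
RT 135: heading 97 -> 322
RT 212: heading 322 -> 110
RT 180: heading 110 -> 290
RT 45: heading 290 -> 245
LT 90: heading 245 -> 335
Final: pos=(-8.065,-10.323), heading=335, 2 segment(s) drawn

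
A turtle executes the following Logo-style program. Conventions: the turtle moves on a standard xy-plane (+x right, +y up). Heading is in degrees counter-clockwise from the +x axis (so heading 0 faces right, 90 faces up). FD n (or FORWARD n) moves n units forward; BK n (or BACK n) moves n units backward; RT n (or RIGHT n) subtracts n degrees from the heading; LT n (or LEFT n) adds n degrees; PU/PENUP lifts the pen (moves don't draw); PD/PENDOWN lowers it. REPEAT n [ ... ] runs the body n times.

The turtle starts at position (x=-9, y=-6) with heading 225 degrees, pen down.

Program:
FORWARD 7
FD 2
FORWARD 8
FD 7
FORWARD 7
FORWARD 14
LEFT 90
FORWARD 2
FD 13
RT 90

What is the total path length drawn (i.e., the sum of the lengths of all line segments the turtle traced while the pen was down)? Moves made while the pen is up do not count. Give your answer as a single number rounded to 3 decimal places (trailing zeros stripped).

Executing turtle program step by step:
Start: pos=(-9,-6), heading=225, pen down
FD 7: (-9,-6) -> (-13.95,-10.95) [heading=225, draw]
FD 2: (-13.95,-10.95) -> (-15.364,-12.364) [heading=225, draw]
FD 8: (-15.364,-12.364) -> (-21.021,-18.021) [heading=225, draw]
FD 7: (-21.021,-18.021) -> (-25.971,-22.971) [heading=225, draw]
FD 7: (-25.971,-22.971) -> (-30.92,-27.92) [heading=225, draw]
FD 14: (-30.92,-27.92) -> (-40.82,-37.82) [heading=225, draw]
LT 90: heading 225 -> 315
FD 2: (-40.82,-37.82) -> (-39.406,-39.234) [heading=315, draw]
FD 13: (-39.406,-39.234) -> (-30.213,-48.426) [heading=315, draw]
RT 90: heading 315 -> 225
Final: pos=(-30.213,-48.426), heading=225, 8 segment(s) drawn

Segment lengths:
  seg 1: (-9,-6) -> (-13.95,-10.95), length = 7
  seg 2: (-13.95,-10.95) -> (-15.364,-12.364), length = 2
  seg 3: (-15.364,-12.364) -> (-21.021,-18.021), length = 8
  seg 4: (-21.021,-18.021) -> (-25.971,-22.971), length = 7
  seg 5: (-25.971,-22.971) -> (-30.92,-27.92), length = 7
  seg 6: (-30.92,-27.92) -> (-40.82,-37.82), length = 14
  seg 7: (-40.82,-37.82) -> (-39.406,-39.234), length = 2
  seg 8: (-39.406,-39.234) -> (-30.213,-48.426), length = 13
Total = 60

Answer: 60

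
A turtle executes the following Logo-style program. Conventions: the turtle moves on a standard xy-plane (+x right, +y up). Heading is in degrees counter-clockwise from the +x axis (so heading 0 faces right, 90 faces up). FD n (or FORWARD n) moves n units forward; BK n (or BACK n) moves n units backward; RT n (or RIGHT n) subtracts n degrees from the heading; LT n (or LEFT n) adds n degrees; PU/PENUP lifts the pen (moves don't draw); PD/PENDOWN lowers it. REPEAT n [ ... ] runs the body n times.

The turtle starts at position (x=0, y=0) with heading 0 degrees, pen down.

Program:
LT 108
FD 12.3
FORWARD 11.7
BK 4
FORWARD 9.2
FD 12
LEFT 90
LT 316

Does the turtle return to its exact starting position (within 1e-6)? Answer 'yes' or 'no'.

Executing turtle program step by step:
Start: pos=(0,0), heading=0, pen down
LT 108: heading 0 -> 108
FD 12.3: (0,0) -> (-3.801,11.698) [heading=108, draw]
FD 11.7: (-3.801,11.698) -> (-7.416,22.825) [heading=108, draw]
BK 4: (-7.416,22.825) -> (-6.18,19.021) [heading=108, draw]
FD 9.2: (-6.18,19.021) -> (-9.023,27.771) [heading=108, draw]
FD 12: (-9.023,27.771) -> (-12.732,39.184) [heading=108, draw]
LT 90: heading 108 -> 198
LT 316: heading 198 -> 154
Final: pos=(-12.732,39.184), heading=154, 5 segment(s) drawn

Start position: (0, 0)
Final position: (-12.732, 39.184)
Distance = 41.2; >= 1e-6 -> NOT closed

Answer: no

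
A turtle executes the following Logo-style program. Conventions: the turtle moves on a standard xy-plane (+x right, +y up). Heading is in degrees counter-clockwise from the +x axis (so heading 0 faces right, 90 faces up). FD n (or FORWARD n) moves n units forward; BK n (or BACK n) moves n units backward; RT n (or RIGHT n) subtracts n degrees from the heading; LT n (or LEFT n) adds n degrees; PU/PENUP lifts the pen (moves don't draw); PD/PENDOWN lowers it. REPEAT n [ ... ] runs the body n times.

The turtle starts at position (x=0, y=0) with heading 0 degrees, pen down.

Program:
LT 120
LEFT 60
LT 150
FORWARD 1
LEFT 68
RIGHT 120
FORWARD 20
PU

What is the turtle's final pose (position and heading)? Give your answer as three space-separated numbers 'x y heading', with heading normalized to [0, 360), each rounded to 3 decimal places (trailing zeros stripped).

Answer: 3.649 -20.305 278

Derivation:
Executing turtle program step by step:
Start: pos=(0,0), heading=0, pen down
LT 120: heading 0 -> 120
LT 60: heading 120 -> 180
LT 150: heading 180 -> 330
FD 1: (0,0) -> (0.866,-0.5) [heading=330, draw]
LT 68: heading 330 -> 38
RT 120: heading 38 -> 278
FD 20: (0.866,-0.5) -> (3.649,-20.305) [heading=278, draw]
PU: pen up
Final: pos=(3.649,-20.305), heading=278, 2 segment(s) drawn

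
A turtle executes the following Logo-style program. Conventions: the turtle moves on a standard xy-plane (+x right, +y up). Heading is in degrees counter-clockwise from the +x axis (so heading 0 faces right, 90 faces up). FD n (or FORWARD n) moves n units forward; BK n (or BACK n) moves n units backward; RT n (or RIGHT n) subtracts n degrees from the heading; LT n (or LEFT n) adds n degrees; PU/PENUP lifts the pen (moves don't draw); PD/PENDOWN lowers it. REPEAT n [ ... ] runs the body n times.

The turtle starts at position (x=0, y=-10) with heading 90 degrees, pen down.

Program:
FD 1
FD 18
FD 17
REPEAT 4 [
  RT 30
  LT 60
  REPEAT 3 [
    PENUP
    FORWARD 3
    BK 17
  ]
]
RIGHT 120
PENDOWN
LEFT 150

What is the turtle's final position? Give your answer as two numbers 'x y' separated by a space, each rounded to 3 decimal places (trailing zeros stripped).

Executing turtle program step by step:
Start: pos=(0,-10), heading=90, pen down
FD 1: (0,-10) -> (0,-9) [heading=90, draw]
FD 18: (0,-9) -> (0,9) [heading=90, draw]
FD 17: (0,9) -> (0,26) [heading=90, draw]
REPEAT 4 [
  -- iteration 1/4 --
  RT 30: heading 90 -> 60
  LT 60: heading 60 -> 120
  REPEAT 3 [
    -- iteration 1/3 --
    PU: pen up
    FD 3: (0,26) -> (-1.5,28.598) [heading=120, move]
    BK 17: (-1.5,28.598) -> (7,13.876) [heading=120, move]
    -- iteration 2/3 --
    PU: pen up
    FD 3: (7,13.876) -> (5.5,16.474) [heading=120, move]
    BK 17: (5.5,16.474) -> (14,1.751) [heading=120, move]
    -- iteration 3/3 --
    PU: pen up
    FD 3: (14,1.751) -> (12.5,4.349) [heading=120, move]
    BK 17: (12.5,4.349) -> (21,-10.373) [heading=120, move]
  ]
  -- iteration 2/4 --
  RT 30: heading 120 -> 90
  LT 60: heading 90 -> 150
  REPEAT 3 [
    -- iteration 1/3 --
    PU: pen up
    FD 3: (21,-10.373) -> (18.402,-8.873) [heading=150, move]
    BK 17: (18.402,-8.873) -> (33.124,-17.373) [heading=150, move]
    -- iteration 2/3 --
    PU: pen up
    FD 3: (33.124,-17.373) -> (30.526,-15.873) [heading=150, move]
    BK 17: (30.526,-15.873) -> (45.249,-24.373) [heading=150, move]
    -- iteration 3/3 --
    PU: pen up
    FD 3: (45.249,-24.373) -> (42.651,-22.873) [heading=150, move]
    BK 17: (42.651,-22.873) -> (57.373,-31.373) [heading=150, move]
  ]
  -- iteration 3/4 --
  RT 30: heading 150 -> 120
  LT 60: heading 120 -> 180
  REPEAT 3 [
    -- iteration 1/3 --
    PU: pen up
    FD 3: (57.373,-31.373) -> (54.373,-31.373) [heading=180, move]
    BK 17: (54.373,-31.373) -> (71.373,-31.373) [heading=180, move]
    -- iteration 2/3 --
    PU: pen up
    FD 3: (71.373,-31.373) -> (68.373,-31.373) [heading=180, move]
    BK 17: (68.373,-31.373) -> (85.373,-31.373) [heading=180, move]
    -- iteration 3/3 --
    PU: pen up
    FD 3: (85.373,-31.373) -> (82.373,-31.373) [heading=180, move]
    BK 17: (82.373,-31.373) -> (99.373,-31.373) [heading=180, move]
  ]
  -- iteration 4/4 --
  RT 30: heading 180 -> 150
  LT 60: heading 150 -> 210
  REPEAT 3 [
    -- iteration 1/3 --
    PU: pen up
    FD 3: (99.373,-31.373) -> (96.775,-32.873) [heading=210, move]
    BK 17: (96.775,-32.873) -> (111.497,-24.373) [heading=210, move]
    -- iteration 2/3 --
    PU: pen up
    FD 3: (111.497,-24.373) -> (108.899,-25.873) [heading=210, move]
    BK 17: (108.899,-25.873) -> (123.622,-17.373) [heading=210, move]
    -- iteration 3/3 --
    PU: pen up
    FD 3: (123.622,-17.373) -> (121.024,-18.873) [heading=210, move]
    BK 17: (121.024,-18.873) -> (135.746,-10.373) [heading=210, move]
  ]
]
RT 120: heading 210 -> 90
PD: pen down
LT 150: heading 90 -> 240
Final: pos=(135.746,-10.373), heading=240, 3 segment(s) drawn

Answer: 135.746 -10.373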